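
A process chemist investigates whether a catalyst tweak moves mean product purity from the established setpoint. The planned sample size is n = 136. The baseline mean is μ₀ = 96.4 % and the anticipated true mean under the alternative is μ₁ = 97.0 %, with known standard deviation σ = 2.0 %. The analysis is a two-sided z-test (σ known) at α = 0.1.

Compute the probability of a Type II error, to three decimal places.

β ≈ 0.032

Standardized effect: d = |μ₁ − μ₀| / σ = |97.0 − 96.4| / 2.0 = 0.3000
Noncentrality parameter: δ = d·√n = 0.3000 × √136 = 3.4986
Critical value for a two-sided test at α = 0.1: z_{α/2} = 1.645.
Power = Φ(δ − 1.645) + Φ(−δ − 1.645) = Φ(1.854) + Φ(-5.143) = 0.9681 + 0.0000 = 0.9681.
Type II error: β = 1 − power = 1 − 0.9681 = 0.0319.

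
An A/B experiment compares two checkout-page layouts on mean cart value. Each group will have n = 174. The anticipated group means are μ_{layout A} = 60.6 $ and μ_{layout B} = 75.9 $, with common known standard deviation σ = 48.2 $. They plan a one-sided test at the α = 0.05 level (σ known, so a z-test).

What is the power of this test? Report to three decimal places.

Standardized effect: d = |μ_{layout A} − μ_{layout B}| / σ = |60.6 − 75.9| / 48.2 = 0.3174
Noncentrality parameter: δ = d·√(n/2) = 0.3174 × √(174/2) = 2.9608
One-sided α = 0.05 → critical value z_{0.05} = 1.645.
Power = Φ(δ − 1.645) = Φ(1.316) = 0.9059.

Power ≈ 0.906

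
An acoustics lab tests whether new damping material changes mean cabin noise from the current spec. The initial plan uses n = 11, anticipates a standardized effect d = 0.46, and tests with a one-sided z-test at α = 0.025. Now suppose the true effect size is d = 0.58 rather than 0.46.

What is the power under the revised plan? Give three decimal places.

With d = 0.58: δ = d·√n = 0.58 × √11 = 1.9236. Critical value z_{0.025} = 1.960.
Revised power = P(Z > 1.960 − δ) = Φ(-0.036) = 0.4855.

Power ≈ 0.486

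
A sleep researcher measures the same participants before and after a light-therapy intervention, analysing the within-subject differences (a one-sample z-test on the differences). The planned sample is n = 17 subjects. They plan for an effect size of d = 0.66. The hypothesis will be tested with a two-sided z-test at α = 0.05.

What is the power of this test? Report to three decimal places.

Noncentrality parameter: δ = d·√n = 0.66 × √17 = 2.7212
Two-sided α = 0.05 → critical value z_{0.025} = 1.960.
Power = Φ(δ − 1.960) + Φ(−δ − 1.960) = Φ(0.761) + Φ(-4.681) = 0.7768 + 0.0000 = 0.7768.

Power ≈ 0.777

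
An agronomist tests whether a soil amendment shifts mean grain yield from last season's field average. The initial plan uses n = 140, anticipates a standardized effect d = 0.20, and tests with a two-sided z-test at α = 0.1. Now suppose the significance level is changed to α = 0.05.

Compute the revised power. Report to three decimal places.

δ = d·√n = 0.20 × √140 = 2.3664 (unchanged). New critical value: z_{0.025} = 1.960.
Revised power = Φ(δ − 1.960) + Φ(−δ − 1.960) = Φ(0.406) + Φ(-4.326) = 0.6578 + 0.0000 = 0.6578.

Power ≈ 0.658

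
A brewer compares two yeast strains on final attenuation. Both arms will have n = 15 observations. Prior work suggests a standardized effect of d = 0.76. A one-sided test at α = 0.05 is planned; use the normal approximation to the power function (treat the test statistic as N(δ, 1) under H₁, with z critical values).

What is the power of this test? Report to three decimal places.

Power ≈ 0.669

Noncentrality parameter: δ = d·√(n/2) = 0.76 × √(15/2) = 2.0813
Critical value for a one-sided test at α = 0.05: z_α = 1.645.
Power = P(Z > 1.645 − δ) = Φ(0.436) = 0.6688.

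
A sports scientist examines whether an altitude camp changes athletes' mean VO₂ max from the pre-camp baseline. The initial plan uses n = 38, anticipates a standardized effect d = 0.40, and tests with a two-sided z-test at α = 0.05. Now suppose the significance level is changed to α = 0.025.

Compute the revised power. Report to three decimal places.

Power ≈ 0.589

δ = d·√n = 0.40 × √38 = 2.4658 (unchanged). New critical value: z_{0.0125} = 2.241.
Revised power = Φ(δ − 2.241) + Φ(−δ − 2.241) = Φ(0.224) + Φ(-4.707) = 0.5888 + 0.0000 = 0.5888.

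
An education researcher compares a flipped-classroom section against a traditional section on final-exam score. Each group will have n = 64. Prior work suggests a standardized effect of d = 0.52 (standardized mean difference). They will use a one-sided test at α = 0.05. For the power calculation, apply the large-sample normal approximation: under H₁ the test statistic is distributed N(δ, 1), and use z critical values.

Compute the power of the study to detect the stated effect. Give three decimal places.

Noncentrality parameter: δ = d·√(n/2) = 0.52 × √(64/2) = 2.9416
One-sided α = 0.05 → critical value z_{0.05} = 1.645.
Power = P(Z > 1.645 − δ) = Φ(1.297) = 0.9026.

Power ≈ 0.903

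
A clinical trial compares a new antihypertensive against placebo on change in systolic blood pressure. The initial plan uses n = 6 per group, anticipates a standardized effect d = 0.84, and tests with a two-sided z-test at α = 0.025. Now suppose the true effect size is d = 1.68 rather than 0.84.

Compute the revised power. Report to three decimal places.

With d = 1.68: δ = d·√(n/2) = 1.68 × √(6/2) = 2.9098. Critical value z_{0.0125} = 2.241.
Revised power = Φ(δ − 2.241) + Φ(−δ − 2.241) = Φ(0.668) + Φ(-5.151) = 0.7481 + 0.0000 = 0.7481.

Power ≈ 0.748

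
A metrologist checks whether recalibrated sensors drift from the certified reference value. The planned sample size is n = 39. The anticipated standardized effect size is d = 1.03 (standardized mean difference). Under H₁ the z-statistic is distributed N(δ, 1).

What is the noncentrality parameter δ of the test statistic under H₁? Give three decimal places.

δ ≈ 6.432

The noncentrality parameter scales effect size by the design's sample-size factor: δ = d·√n = 1.03 × √39 = 6.4323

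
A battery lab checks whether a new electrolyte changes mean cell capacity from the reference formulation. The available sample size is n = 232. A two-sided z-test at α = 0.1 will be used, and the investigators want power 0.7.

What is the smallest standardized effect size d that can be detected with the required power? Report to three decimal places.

d ≈ 0.142

Need Φ(δ − 1.645) = 0.7, so δ = 1.645 + 0.524 = 2.169.
(Lower-tail contribution to power is negligible for δ > 0.)
δ = d·√n ⇒ d = δ/√n = 2.169/√232 = 0.1424.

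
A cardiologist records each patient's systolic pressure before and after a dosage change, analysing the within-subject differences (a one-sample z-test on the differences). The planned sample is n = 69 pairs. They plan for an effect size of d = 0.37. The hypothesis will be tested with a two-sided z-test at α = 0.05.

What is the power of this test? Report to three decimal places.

Power ≈ 0.867

Noncentrality parameter: δ = d·√n = 0.37 × √69 = 3.0735
Critical value for a two-sided test at α = 0.05: z_{α/2} = 1.960.
Power = Φ(δ − 1.960) + Φ(−δ − 1.960) = Φ(1.113) + Φ(-5.033) = 0.8673 + 0.0000 = 0.8673.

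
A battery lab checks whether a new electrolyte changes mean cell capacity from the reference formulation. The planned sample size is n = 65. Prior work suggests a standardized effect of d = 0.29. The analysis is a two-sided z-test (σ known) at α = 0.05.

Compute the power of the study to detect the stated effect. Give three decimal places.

Power ≈ 0.647

Noncentrality parameter: δ = d·√n = 0.29 × √65 = 2.3381
Two-sided α = 0.05 → critical value z_{0.025} = 1.960.
Power = Φ(δ − 1.960) + Φ(−δ − 1.960) = Φ(0.378) + Φ(-4.298) = 0.6473 + 0.0000 = 0.6473.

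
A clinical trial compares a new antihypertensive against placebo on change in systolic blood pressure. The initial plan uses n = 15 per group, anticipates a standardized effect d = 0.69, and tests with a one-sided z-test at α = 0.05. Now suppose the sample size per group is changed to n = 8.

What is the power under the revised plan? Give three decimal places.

Power ≈ 0.396

With n = 8 per group: δ = d·√(n/2) = 0.69 × √(8/2) = 1.3800. Critical value z_{0.05} = 1.645.
Revised power = Φ(δ − 1.645) = Φ(-0.265) = 0.3956.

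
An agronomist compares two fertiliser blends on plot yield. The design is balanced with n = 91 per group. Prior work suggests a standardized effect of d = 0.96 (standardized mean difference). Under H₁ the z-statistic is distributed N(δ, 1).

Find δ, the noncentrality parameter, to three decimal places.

δ = d·√(n/2) = 0.96 × √(91/2) = 6.4756

δ ≈ 6.476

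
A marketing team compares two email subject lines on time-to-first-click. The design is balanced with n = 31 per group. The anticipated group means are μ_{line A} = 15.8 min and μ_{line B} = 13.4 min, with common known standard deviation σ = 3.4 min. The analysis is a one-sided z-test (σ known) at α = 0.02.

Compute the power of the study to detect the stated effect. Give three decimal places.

Power ≈ 0.766

Standardized effect: d = |μ_{line A} − μ_{line B}| / σ = |15.8 − 13.4| / 3.4 = 0.7059
Noncentrality parameter: λ = d·√(n/2) = 0.7059 × √(31/2) = 2.7791
Critical value for a one-sided test at α = 0.02: z_α = 2.054.
Power = P(Z > 2.054 − λ) = Φ(0.725) = 0.7659.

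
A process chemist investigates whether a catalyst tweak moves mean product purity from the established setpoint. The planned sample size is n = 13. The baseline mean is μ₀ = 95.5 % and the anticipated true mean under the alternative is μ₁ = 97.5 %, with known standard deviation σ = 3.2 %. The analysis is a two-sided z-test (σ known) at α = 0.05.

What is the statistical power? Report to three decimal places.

Power ≈ 0.615

Standardized effect: d = |μ₁ − μ₀| / σ = |97.5 − 95.5| / 3.2 = 0.6250
Noncentrality parameter: δ = d·√n = 0.6250 × √13 = 2.2535
Two-sided α = 0.05 → critical value z_{0.025} = 1.960.
Power = Φ(δ − 1.960) + Φ(−δ − 1.960) = Φ(0.294) + Φ(-4.213) = 0.6154 + 0.0000 = 0.6154.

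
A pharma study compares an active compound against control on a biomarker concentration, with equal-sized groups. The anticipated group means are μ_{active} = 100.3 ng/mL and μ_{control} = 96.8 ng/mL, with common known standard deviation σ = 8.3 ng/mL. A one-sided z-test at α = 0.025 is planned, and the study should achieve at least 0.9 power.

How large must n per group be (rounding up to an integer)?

n = 119 per group

Standardized effect: d = |μ_{active} − μ_{control}| / σ = |100.3 − 96.8| / 8.3 = 0.4217
Set Φ(δ − 1.960) = 0.9; then δ − 1.960 = Φ⁻¹(0.9) = 1.282, giving δ = 3.242.
δ = d·√(n/2) ⇒ n = 2(δ/d)² = 2 × (3.242 / 0.4217)² = 118.18.
Round up to the next whole unit.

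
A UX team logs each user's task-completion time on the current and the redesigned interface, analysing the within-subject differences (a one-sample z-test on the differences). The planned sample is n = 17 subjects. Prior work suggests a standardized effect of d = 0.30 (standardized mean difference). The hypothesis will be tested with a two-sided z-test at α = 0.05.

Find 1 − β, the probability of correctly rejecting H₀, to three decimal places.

Noncentrality parameter: δ = d·√n = 0.30 × √17 = 1.2369
Critical value for a two-sided test at α = 0.05: z_{α/2} = 1.960.
Power = Φ(δ − 1.960) + Φ(−δ − 1.960) = Φ(-0.723) + Φ(-3.197) = 0.2348 + 0.0007 = 0.2355.

Power ≈ 0.236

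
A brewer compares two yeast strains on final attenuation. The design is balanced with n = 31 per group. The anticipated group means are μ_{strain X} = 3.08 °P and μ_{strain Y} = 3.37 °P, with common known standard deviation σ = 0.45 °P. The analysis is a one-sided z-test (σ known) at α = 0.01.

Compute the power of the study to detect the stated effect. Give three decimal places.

Power ≈ 0.583

Standardized effect: d = |μ_{strain X} − μ_{strain Y}| / σ = |3.08 − 3.37| / 0.45 = 0.6444
Noncentrality parameter: δ = d·√(n/2) = 0.6444 × √(31/2) = 2.5372
Critical value for a one-sided test at α = 0.01: z_α = 2.326.
Power = Φ(δ − 2.326) = Φ(0.211) = 0.5835.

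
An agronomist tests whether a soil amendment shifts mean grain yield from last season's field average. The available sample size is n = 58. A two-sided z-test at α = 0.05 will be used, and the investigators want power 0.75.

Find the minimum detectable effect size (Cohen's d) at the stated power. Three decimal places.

d ≈ 0.346

Need Φ(δ − 1.960) = 0.75, so δ = 1.960 + 0.674 = 2.634.
(The second rejection-region term Φ(−δ − z_{α/2}) is negligible and dropped.)
δ = d·√n ⇒ d = δ/√n = 2.634/√58 = 0.3459.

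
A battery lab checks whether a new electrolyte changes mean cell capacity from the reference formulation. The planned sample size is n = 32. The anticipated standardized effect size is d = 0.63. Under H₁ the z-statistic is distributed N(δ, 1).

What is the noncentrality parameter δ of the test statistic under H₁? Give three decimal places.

The noncentrality parameter scales effect size by the design's sample-size factor: δ = d·√n = 0.63 × √32 = 3.5638

δ ≈ 3.564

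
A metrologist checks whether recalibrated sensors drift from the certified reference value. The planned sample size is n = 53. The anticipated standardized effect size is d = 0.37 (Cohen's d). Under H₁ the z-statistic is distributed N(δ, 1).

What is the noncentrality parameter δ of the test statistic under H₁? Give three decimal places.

δ = d·√n = 0.37 × √53 = 2.6936

δ ≈ 2.694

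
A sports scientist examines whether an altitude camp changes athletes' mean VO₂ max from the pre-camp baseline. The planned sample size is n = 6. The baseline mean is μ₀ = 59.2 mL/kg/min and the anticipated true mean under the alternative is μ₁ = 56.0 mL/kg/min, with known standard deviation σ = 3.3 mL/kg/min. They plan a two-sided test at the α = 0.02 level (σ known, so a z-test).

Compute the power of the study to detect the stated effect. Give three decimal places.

Power ≈ 0.520

Standardized effect: d = |μ₁ − μ₀| / σ = |56.0 − 59.2| / 3.3 = 0.9697
Noncentrality parameter: δ = d·√n = 0.9697 × √6 = 2.3753
Critical value for a two-sided test at α = 0.02: z_{α/2} = 2.326.
Power = Φ(δ − 2.326) + Φ(−δ − 2.326) = Φ(0.049) + Φ(-4.702) = 0.5195 + 0.0000 = 0.5195.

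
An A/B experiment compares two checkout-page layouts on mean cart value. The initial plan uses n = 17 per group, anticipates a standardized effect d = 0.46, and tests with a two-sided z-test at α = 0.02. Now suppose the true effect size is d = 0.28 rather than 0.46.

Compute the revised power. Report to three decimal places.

With d = 0.28: δ = d·√(n/2) = 0.28 × √(17/2) = 0.8163. Critical value z_{0.01} = 2.326.
Revised power = Φ(δ − 2.326) + Φ(−δ − 2.326) = Φ(-1.510) + Φ(-3.143) = 0.0655 + 0.0008 = 0.0664.

Power ≈ 0.066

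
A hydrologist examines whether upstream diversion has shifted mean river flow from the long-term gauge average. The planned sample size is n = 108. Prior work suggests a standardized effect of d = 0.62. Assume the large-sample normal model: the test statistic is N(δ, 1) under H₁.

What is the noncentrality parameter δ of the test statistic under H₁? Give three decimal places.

δ ≈ 6.443

The noncentrality parameter scales effect size by the design's sample-size factor: δ = d·√n = 0.62 × √108 = 6.4432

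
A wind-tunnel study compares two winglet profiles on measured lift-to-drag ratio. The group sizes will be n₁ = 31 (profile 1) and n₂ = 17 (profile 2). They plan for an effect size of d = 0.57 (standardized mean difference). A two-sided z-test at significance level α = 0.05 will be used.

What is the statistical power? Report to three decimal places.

Noncentrality parameter: δ = d / √(1/n₁ + 1/n₂) = 0.57 / √(1/31 + 1/17) = 1.8887
Critical value for a two-sided test at α = 0.05: z_{α/2} = 1.960.
Power = Φ(δ − 1.960) + Φ(−δ − 1.960) = Φ(-0.071) + Φ(-3.849) = 0.4716 + 0.0001 = 0.4716.

Power ≈ 0.472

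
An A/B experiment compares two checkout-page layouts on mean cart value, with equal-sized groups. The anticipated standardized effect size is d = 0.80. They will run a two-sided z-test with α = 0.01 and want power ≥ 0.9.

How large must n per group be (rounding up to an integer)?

Set Φ(δ − 2.576) = 0.9; then δ − 2.576 = Φ⁻¹(0.9) = 1.282, giving δ = 3.857.
(The Φ(−δ − z_{α/2}) term is vanishingly small for δ > 0 and is dropped in the standard sample-size formula.)
δ = d·√(n/2) ⇒ n = 2(δ/d)² = 2 × (3.857 / 0.80)² = 46.50.
Round up to the next whole unit.

n = 47 per group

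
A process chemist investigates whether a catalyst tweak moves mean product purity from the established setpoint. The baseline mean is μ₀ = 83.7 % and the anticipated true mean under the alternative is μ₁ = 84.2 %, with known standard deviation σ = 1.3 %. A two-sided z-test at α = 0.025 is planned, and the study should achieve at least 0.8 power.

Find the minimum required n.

Standardized effect: d = |μ₁ − μ₀| / σ = |84.2 − 83.7| / 1.3 = 0.3846
Set Φ(δ − 2.241) = 0.8; then δ − 2.241 = Φ⁻¹(0.8) = 0.842, giving δ = 3.083.
(For δ > 0 the lower-tail rejection region contributes negligibly to power, so the one-term inversion is standard.)
δ = d·√n ⇒ n = (δ/d)² = (3.083 / 0.3846)² = 64.25.
Round up to the next whole unit.

n = 65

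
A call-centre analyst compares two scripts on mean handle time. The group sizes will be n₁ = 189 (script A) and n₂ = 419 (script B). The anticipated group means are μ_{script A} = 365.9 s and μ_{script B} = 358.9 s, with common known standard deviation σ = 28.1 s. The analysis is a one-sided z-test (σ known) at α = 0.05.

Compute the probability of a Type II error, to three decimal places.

Standardized effect: d = |μ_{script A} − μ_{script B}| / σ = |365.9 − 358.9| / 28.1 = 0.2491
Noncentrality parameter: δ = d / √(1/n₁ + 1/n₂) = 0.2491 / √(1/189 + 1/419) = 2.8430
Critical value for a one-sided test at α = 0.05: z_α = 1.645.
Power = Φ(δ − 1.645) = Φ(1.198) = 0.8846.
Type II error: β = 1 − power = 1 − 0.8846 = 0.1154.

β ≈ 0.115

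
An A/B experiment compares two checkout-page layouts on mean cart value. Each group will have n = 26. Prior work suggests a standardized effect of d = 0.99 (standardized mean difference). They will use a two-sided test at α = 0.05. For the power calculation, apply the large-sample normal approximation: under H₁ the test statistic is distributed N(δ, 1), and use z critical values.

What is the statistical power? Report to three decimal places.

Noncentrality parameter: δ = d·√(n/2) = 0.99 × √(26/2) = 3.5695
Two-sided α = 0.05 → critical value z_{0.025} = 1.960.
Power = Φ(δ − 1.960) + Φ(−δ − 1.960) = Φ(1.610) + Φ(-5.529) = 0.9462 + 0.0000 = 0.9462.

Power ≈ 0.946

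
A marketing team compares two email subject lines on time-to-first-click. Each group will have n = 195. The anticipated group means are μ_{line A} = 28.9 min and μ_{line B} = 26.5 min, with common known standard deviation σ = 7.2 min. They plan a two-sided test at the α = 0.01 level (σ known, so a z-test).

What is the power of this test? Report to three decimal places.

Power ≈ 0.763

Standardized effect: d = |μ_{line A} − μ_{line B}| / σ = |28.9 − 26.5| / 7.2 = 0.3333
Noncentrality parameter: λ = d·√(n/2) = 0.3333 × √(195/2) = 3.2914
Critical value for a two-sided test at α = 0.01: z_{α/2} = 2.576.
Power = Φ(λ − 2.576) + Φ(−λ − 2.576) = Φ(0.716) + Φ(-5.867) = 0.7629 + 0.0000 = 0.7629.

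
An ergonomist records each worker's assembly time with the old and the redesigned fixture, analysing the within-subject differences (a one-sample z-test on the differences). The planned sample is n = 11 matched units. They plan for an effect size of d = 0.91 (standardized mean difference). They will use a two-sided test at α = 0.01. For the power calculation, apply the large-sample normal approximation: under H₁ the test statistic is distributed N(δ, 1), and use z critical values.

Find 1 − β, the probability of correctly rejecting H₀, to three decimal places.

Power ≈ 0.671

Noncentrality parameter: δ = d·√n = 0.91 × √11 = 3.0181
Two-sided α = 0.01 → critical value z_{0.005} = 2.576.
Power = Φ(δ − 2.576) + Φ(−δ − 2.576) = Φ(0.442) + Φ(-5.594) = 0.6709 + 0.0000 = 0.6709.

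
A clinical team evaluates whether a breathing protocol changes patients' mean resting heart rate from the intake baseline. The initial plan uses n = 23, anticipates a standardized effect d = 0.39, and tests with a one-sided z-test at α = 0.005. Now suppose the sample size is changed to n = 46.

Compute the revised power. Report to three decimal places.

Power ≈ 0.528

With n = 46: δ = d·√n = 0.39 × √46 = 2.6451. Critical value z_{0.005} = 2.576.
Revised power = Φ(δ − 2.576) = Φ(0.069) = 0.5276.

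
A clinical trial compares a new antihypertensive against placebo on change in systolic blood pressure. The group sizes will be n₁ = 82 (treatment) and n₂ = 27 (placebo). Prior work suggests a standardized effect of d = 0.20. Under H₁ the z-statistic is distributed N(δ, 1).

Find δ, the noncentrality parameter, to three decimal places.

δ ≈ 0.901

δ = d / √(1/n₁ + 1/n₂) = 0.20 / √(1/82 + 1/27) = 0.9014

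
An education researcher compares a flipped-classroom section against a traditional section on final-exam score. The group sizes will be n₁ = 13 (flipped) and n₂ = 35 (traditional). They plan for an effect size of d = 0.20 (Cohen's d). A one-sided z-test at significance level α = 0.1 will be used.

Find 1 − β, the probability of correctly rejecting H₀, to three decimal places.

Power ≈ 0.253

Noncentrality parameter: δ = d / √(1/n₁ + 1/n₂) = 0.20 / √(1/13 + 1/35) = 0.6158
Critical value for a one-sided test at α = 0.1: z_α = 1.282.
Power = Φ(δ − 1.282) = Φ(-0.666) = 0.2528.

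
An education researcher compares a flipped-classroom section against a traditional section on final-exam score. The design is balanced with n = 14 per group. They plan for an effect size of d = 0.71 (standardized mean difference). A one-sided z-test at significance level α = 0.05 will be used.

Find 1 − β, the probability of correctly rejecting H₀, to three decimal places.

Power ≈ 0.592

Noncentrality parameter: δ = d·√(n/2) = 0.71 × √(14/2) = 1.8785
One-sided α = 0.05 → critical value z_{0.05} = 1.645.
Power = Φ(δ − 1.645) = Φ(0.234) = 0.5924.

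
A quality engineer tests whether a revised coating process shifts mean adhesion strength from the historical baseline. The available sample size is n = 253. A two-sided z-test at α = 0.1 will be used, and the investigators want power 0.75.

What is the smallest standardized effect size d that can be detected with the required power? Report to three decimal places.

Need Φ(δ − 1.645) = 0.75, so δ = 1.645 + 0.674 = 2.319.
(The second rejection-region term Φ(−δ − z_{α/2}) is negligible and dropped.)
δ = d·√n ⇒ d = δ/√n = 2.319/√253 = 0.1458.

d ≈ 0.146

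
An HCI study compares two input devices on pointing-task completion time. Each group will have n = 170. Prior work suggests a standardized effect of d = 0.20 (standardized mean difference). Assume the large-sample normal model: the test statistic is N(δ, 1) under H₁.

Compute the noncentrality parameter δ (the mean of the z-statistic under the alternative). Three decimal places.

The noncentrality parameter scales effect size by the design's sample-size factor: δ = d·√(n/2) = 0.20 × √(170/2) = 1.8439

δ ≈ 1.844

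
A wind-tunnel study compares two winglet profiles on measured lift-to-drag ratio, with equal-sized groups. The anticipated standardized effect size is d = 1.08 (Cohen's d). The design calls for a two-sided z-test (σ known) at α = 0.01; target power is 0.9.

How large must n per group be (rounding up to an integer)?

Set Φ(δ − 2.576) = 0.9; then δ − 2.576 = Φ⁻¹(0.9) = 1.282, giving δ = 3.857.
(For δ > 0 the lower-tail rejection region contributes negligibly to power, so the one-term inversion is standard.)
δ = d·√(n/2) ⇒ n = 2(δ/d)² = 2 × (3.857 / 1.08)² = 25.51.
Rounding up, n = 26 per group.

n = 26 per group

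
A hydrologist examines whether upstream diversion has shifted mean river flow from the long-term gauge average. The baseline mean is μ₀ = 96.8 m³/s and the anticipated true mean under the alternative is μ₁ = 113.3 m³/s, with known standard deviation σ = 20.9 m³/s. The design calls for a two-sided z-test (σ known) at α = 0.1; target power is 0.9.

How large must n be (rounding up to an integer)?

Standardized effect: d = |μ₁ − μ₀| / σ = |113.3 − 96.8| / 20.9 = 0.7895
Set Φ(δ − 1.645) = 0.9; then δ − 1.645 = Φ⁻¹(0.9) = 1.282, giving δ = 2.926.
(Ignoring the negligible lower-tail rejection probability gives the usual closed-form inversion.)
δ = d·√n ⇒ n = (δ/d)² = (2.926 / 0.7895)² = 13.74.
Round up to the next whole unit.

n = 14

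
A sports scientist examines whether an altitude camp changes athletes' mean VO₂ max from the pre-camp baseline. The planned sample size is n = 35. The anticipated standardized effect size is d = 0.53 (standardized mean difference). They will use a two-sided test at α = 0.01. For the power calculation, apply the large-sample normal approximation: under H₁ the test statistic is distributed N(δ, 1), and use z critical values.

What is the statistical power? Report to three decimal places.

Noncentrality parameter: δ = d·√n = 0.53 × √35 = 3.1355
Two-sided α = 0.01 → critical value z_{0.005} = 2.576.
Power = Φ(δ − 2.576) + Φ(−δ − 2.576) = Φ(0.560) + Φ(-5.711) = 0.7122 + 0.0000 = 0.7122.

Power ≈ 0.712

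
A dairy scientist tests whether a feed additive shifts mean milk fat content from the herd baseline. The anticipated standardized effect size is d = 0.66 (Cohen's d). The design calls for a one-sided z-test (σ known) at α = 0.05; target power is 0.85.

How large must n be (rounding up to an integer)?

Set Φ(δ − 1.645) = 0.85; then δ − 1.645 = Φ⁻¹(0.85) = 1.036, giving δ = 2.681.
δ = d·√n ⇒ n = (δ/d)² = (2.681 / 0.66)² = 16.50.
Rounding up, n = 17.

n = 17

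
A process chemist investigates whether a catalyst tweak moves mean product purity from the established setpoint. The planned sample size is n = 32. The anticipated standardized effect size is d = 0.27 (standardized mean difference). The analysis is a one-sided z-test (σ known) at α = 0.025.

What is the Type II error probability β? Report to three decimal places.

β ≈ 0.667

Noncentrality parameter: λ = d·√n = 0.27 × √32 = 1.5274
One-sided α = 0.025 → critical value z_{0.025} = 1.960.
Power = P(Z > 1.960 − λ) = Φ(-0.433) = 0.3326.
Type II error: β = 1 − power = 1 − 0.3326 = 0.6674.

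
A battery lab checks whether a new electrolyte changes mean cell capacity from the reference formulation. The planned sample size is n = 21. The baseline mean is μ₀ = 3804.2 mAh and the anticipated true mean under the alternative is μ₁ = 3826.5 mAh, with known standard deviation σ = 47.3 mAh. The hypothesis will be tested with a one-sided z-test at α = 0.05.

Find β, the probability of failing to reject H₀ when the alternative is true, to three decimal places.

Standardized effect: d = |μ₁ − μ₀| / σ = |3826.5 − 3804.2| / 47.3 = 0.4715
Noncentrality parameter: δ = d·√n = 0.4715 × √21 = 2.1605
One-sided α = 0.05 → critical value z_{0.05} = 1.645.
Power = Φ(δ − 1.645) = Φ(0.516) = 0.6969.
Type II error: β = 1 − power = 1 − 0.6969 = 0.3031.

β ≈ 0.303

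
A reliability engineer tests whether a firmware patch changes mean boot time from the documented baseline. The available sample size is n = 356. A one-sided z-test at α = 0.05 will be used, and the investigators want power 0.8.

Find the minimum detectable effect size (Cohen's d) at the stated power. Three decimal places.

Required noncentrality: δ = z_{0.05} + z_{0.20} = 1.645 + 0.842 = 2.486.
δ = d·√n ⇒ d = δ/√n = 2.486/√356 = 0.1318.

d ≈ 0.132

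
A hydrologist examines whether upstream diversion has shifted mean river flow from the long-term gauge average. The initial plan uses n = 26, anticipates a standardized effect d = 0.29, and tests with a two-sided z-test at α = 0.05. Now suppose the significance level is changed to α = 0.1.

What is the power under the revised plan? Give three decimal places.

Power ≈ 0.435

δ = d·√n = 0.29 × √26 = 1.4787 (unchanged). New critical value: z_{0.05} = 1.645.
Revised power = Φ(δ − 1.645) + Φ(−δ − 1.645) = Φ(-0.166) + Φ(-3.124) = 0.4340 + 0.0009 = 0.4349.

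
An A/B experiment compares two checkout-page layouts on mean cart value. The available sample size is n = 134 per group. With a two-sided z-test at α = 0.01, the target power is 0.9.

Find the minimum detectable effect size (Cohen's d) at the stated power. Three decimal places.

d ≈ 0.471

Required noncentrality: δ = z_{0.005} + z_{0.10} = 2.576 + 1.282 = 3.857.
(The second rejection-region term Φ(−δ − z_{α/2}) is negligible and dropped.)
δ = d·√(n/2) ⇒ d = δ/√(n/2) = 3.857/√(134/2) = 0.4713.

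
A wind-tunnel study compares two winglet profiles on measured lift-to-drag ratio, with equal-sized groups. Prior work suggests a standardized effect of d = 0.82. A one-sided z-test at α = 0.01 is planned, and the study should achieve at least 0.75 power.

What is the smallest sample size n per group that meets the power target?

n = 27 per group

Set Φ(δ − 2.326) = 0.75; then δ − 2.326 = Φ⁻¹(0.75) = 0.674, giving δ = 3.001.
δ = d·√(n/2) ⇒ n = 2(δ/d)² = 2 × (3.001 / 0.82)² = 26.78.
Rounding up, n = 27 per group.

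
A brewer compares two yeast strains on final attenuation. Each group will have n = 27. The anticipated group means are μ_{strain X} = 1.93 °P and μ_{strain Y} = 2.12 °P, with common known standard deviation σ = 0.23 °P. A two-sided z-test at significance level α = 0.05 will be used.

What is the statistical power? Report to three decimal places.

Standardized effect: d = |μ_{strain X} − μ_{strain Y}| / σ = |1.93 − 2.12| / 0.23 = 0.8261
Noncentrality parameter: δ = d·√(n/2) = 0.8261 × √(27/2) = 3.0352
Critical value for a two-sided test at α = 0.05: z_{α/2} = 1.960.
Power = Φ(δ − 1.960) + Φ(−δ − 1.960) = Φ(1.075) + Φ(-4.995) = 0.8589 + 0.0000 = 0.8589.

Power ≈ 0.859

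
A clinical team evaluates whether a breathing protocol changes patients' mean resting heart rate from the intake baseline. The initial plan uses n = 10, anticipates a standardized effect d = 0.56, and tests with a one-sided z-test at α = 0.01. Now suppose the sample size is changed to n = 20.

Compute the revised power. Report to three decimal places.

With n = 20: δ = d·√n = 0.56 × √20 = 2.5044. Critical value z_{0.01} = 2.326.
Revised power = P(Z > 2.326 − δ) = Φ(0.178) = 0.5707.

Power ≈ 0.571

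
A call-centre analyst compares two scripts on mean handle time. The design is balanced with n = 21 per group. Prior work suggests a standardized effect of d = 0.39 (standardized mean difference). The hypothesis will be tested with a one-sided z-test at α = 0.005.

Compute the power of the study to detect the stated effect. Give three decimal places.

Power ≈ 0.095

Noncentrality parameter: δ = d·√(n/2) = 0.39 × √(21/2) = 1.2637
One-sided α = 0.005 → critical value z_{0.005} = 2.576.
Power = Φ(δ − 2.576) = Φ(-1.312) = 0.0947.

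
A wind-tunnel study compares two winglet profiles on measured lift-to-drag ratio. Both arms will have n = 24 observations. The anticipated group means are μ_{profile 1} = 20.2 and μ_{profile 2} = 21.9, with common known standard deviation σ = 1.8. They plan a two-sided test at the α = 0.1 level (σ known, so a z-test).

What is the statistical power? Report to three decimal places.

Power ≈ 0.948

Standardized effect: d = |μ_{profile 1} − μ_{profile 2}| / σ = |20.2 − 21.9| / 1.8 = 0.9444
Noncentrality parameter: λ = d·√(n/2) = 0.9444 × √(24/2) = 3.2717
Two-sided α = 0.1 → critical value z_{0.05} = 1.645.
Power = Φ(λ − 1.645) + Φ(−λ − 1.645) = Φ(1.627) + Φ(-4.917) = 0.9481 + 0.0000 = 0.9481.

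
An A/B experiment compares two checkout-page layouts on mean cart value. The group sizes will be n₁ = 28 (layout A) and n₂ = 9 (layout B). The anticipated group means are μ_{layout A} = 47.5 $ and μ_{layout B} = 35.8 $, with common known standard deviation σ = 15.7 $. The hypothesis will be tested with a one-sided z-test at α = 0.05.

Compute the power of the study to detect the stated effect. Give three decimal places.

Power ≈ 0.618

Standardized effect: d = |μ_{layout A} − μ_{layout B}| / σ = |47.5 − 35.8| / 15.7 = 0.7452
Noncentrality parameter: δ = d / √(1/n₁ + 1/n₂) = 0.7452 / √(1/28 + 1/9) = 1.9448
Critical value for a one-sided test at α = 0.05: z_α = 1.645.
Power = Φ(δ − 1.645) = Φ(0.300) = 0.6179.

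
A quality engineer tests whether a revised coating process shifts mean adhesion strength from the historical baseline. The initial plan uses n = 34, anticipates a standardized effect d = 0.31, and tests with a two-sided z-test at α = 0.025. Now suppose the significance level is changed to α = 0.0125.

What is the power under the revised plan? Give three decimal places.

δ = d·√n = 0.31 × √34 = 1.8076 (unchanged). New critical value: z_{0.0063} = 2.498.
Revised power = Φ(δ − 2.498) + Φ(−δ − 2.498) = Φ(-0.690) + Φ(-4.305) = 0.2451 + 0.0000 = 0.2451.

Power ≈ 0.245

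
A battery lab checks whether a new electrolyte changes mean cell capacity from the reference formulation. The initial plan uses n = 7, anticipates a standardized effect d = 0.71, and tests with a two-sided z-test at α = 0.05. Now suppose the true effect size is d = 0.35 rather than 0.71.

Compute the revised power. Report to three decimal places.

Power ≈ 0.153

With d = 0.35: δ = d·√n = 0.35 × √7 = 0.9260. Critical value z_{0.025} = 1.960.
Revised power = Φ(δ − 1.960) + Φ(−δ − 1.960) = Φ(-1.034) + Φ(-2.886) = 0.1506 + 0.0020 = 0.1525.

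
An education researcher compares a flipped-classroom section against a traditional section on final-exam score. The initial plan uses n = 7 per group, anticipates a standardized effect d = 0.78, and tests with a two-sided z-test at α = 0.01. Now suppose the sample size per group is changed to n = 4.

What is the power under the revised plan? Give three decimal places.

Power ≈ 0.071

With n = 4 per group: δ = d·√(n/2) = 0.78 × √(4/2) = 1.1031. Critical value z_{0.005} = 2.576.
Revised power = Φ(δ − 2.576) + Φ(−δ − 2.576) = Φ(-1.473) + Φ(-3.679) = 0.0704 + 0.0001 = 0.0705.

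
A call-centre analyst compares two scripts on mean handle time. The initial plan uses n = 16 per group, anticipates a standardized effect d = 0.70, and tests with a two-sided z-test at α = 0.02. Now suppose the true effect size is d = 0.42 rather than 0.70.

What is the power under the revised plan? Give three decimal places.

Power ≈ 0.128

With d = 0.42: δ = d·√(n/2) = 0.42 × √(16/2) = 1.1879. Critical value z_{0.01} = 2.326.
Revised power = Φ(δ − 2.326) + Φ(−δ − 2.326) = Φ(-1.138) + Φ(-3.514) = 0.1275 + 0.0002 = 0.1277.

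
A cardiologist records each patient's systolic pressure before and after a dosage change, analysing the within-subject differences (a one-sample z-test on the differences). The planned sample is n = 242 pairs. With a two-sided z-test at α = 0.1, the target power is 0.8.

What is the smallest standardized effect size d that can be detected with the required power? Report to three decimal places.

d ≈ 0.160

Required noncentrality: δ = z_{0.05} + z_{0.20} = 1.645 + 0.842 = 2.486.
(Lower-tail contribution to power is negligible for δ > 0.)
δ = d·√n ⇒ d = δ/√n = 2.486/√242 = 0.1598.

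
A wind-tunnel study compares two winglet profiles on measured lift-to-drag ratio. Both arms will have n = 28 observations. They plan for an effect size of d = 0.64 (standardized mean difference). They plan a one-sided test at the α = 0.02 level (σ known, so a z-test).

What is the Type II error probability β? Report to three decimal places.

Noncentrality parameter: δ = d·√(n/2) = 0.64 × √(28/2) = 2.3947
Critical value for a one-sided test at α = 0.02: z_α = 2.054.
Power = Φ(δ − 2.054) = Φ(0.341) = 0.6334.
Type II error: β = 1 − power = 1 − 0.6334 = 0.3666.

β ≈ 0.367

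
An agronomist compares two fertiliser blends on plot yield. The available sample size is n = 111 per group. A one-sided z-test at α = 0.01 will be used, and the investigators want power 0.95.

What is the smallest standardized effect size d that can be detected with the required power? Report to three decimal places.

Required noncentrality: δ = z_{0.01} + z_{0.05} = 2.326 + 1.645 = 3.971.
δ = d·√(n/2) ⇒ d = δ/√(n/2) = 3.971/√(111/2) = 0.5331.

d ≈ 0.533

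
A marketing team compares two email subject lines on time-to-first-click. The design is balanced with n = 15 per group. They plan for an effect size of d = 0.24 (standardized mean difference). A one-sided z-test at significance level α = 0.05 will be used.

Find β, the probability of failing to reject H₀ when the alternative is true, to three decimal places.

β ≈ 0.838

Noncentrality parameter: δ = d·√(n/2) = 0.24 × √(15/2) = 0.6573
Critical value for a one-sided test at α = 0.05: z_α = 1.645.
Power = P(Z > 1.645 − δ) = Φ(-0.988) = 0.1617.
Type II error: β = 1 − power = 1 − 0.1617 = 0.8383.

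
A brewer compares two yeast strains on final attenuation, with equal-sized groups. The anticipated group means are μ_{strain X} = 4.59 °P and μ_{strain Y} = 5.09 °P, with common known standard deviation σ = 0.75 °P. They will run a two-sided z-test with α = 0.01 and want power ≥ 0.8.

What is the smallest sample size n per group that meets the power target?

Standardized effect: d = |μ_{strain X} − μ_{strain Y}| / σ = |4.59 − 5.09| / 0.75 = 0.6667
Set Φ(δ − 2.576) = 0.8; then δ − 2.576 = Φ⁻¹(0.8) = 0.842, giving δ = 3.417.
(For δ > 0 the lower-tail rejection region contributes negligibly to power, so the one-term inversion is standard.)
δ = d·√(n/2) ⇒ n = 2(δ/d)² = 2 × (3.417 / 0.6667)² = 52.56.
Round up to the next whole unit.

n = 53 per group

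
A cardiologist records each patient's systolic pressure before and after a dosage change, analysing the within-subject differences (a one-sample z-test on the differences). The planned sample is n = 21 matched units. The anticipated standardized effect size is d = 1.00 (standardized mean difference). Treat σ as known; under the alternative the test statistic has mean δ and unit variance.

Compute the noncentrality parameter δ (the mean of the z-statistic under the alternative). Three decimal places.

δ ≈ 4.583

The noncentrality parameter scales effect size by the design's sample-size factor: δ = d·√n = 1.00 × √21 = 4.5826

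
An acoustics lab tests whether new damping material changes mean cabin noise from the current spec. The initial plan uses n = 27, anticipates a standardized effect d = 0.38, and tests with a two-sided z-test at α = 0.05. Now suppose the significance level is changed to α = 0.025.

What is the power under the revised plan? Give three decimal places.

Power ≈ 0.395

δ = d·√n = 0.38 × √27 = 1.9745 (unchanged). New critical value: z_{0.0125} = 2.241.
Revised power = Φ(δ − 2.241) + Φ(−δ − 2.241) = Φ(-0.267) + Φ(-4.216) = 0.3948 + 0.0000 = 0.3948.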